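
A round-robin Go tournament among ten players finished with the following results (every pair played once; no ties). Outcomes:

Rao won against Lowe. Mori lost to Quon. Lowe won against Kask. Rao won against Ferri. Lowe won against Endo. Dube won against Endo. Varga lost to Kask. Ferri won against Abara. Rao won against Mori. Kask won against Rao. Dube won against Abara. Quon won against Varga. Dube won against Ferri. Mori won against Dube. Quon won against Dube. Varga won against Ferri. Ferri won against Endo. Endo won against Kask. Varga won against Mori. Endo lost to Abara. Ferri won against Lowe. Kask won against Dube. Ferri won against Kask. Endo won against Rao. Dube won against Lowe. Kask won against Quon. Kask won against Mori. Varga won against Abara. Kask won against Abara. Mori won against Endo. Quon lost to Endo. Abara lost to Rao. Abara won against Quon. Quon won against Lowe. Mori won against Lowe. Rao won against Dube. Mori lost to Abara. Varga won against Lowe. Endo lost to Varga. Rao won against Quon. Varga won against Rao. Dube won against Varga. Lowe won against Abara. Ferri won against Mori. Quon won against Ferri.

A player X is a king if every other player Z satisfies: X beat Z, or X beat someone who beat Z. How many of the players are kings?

9

Kask reaches everyone (king).
Abara reaches everyone (king).
Dube reaches everyone (king).
Endo reaches everyone (king).
Mori reaches everyone (king).
Rao reaches everyone (king).
Varga reaches everyone (king).
Ferri reaches everyone (king).
Lowe cannot reach Ferri in two steps.
Quon reaches everyone (king).
Kings: Kask, Abara, Dube, Endo, Mori, Rao, Varga, Ferri, Quon — 9.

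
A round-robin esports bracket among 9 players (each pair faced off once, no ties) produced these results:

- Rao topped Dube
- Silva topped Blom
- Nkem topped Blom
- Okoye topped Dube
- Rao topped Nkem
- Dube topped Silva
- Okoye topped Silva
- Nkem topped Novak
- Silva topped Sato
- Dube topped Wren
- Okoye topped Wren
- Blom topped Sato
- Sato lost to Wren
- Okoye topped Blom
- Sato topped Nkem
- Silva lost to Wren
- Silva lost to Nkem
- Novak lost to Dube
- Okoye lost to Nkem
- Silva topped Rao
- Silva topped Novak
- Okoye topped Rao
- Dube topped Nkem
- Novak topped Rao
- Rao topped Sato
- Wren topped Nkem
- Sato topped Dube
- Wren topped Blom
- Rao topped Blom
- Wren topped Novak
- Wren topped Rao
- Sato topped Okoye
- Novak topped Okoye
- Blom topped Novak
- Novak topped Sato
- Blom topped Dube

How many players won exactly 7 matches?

0

Win totals: Sato 3, Dube 4, Nkem 4, Blom 3, Novak 3, Wren 6, Rao 4, Silva 4, Okoye 5.
No player has exactly 7 wins.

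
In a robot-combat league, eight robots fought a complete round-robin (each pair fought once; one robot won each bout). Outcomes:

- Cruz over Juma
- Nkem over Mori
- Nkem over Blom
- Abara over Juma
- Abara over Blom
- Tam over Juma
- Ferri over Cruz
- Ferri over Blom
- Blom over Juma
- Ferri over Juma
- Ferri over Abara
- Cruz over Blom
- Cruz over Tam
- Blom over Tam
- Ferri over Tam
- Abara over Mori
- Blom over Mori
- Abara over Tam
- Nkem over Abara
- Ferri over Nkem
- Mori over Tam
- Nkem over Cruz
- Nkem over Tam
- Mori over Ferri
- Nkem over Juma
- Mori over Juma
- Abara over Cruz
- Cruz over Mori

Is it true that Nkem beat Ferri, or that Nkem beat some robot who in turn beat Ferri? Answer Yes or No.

Yes

Nkem did not beat Ferri directly.
Nkem beat Juma, Tam, Mori, Cruz, Abara, Blom. Of those, Mori beat Ferri.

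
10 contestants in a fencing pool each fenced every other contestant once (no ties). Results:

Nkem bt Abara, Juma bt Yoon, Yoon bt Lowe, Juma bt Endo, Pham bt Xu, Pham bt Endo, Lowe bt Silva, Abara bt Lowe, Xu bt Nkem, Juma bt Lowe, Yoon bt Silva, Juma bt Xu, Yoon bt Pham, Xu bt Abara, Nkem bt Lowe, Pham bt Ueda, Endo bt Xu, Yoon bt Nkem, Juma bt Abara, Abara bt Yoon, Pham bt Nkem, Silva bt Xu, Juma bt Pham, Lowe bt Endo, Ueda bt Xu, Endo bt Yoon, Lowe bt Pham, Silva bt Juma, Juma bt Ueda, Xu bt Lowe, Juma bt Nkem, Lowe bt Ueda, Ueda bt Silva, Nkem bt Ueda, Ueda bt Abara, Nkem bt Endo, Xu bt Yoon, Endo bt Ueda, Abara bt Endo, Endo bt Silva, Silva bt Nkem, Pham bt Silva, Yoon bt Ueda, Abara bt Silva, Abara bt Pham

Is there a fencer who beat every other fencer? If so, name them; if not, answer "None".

None

Highest win total is Juma with 8 (out of 9 possible).
Juma lost to Silva, so no fencer went undefeated.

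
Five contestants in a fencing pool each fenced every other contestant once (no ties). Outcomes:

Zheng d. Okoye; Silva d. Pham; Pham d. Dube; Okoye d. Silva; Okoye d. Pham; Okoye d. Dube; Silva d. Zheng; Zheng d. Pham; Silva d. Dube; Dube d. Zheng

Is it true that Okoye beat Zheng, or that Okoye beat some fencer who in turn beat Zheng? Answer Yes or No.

Yes

Okoye did not beat Zheng directly.
Okoye beat Dube, Silva, Pham. Of those, Dube beat Zheng.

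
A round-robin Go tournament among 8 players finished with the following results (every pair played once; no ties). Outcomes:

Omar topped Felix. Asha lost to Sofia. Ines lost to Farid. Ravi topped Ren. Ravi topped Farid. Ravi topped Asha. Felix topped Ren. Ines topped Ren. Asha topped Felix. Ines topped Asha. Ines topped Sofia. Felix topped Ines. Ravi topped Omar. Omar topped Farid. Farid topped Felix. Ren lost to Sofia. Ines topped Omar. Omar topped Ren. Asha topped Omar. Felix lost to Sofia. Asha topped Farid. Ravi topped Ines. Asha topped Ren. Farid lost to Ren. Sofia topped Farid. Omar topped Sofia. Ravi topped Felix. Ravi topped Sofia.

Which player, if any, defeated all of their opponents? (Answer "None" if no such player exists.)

Ravi

Ravi has 7 wins out of 7 opponents — a perfect record.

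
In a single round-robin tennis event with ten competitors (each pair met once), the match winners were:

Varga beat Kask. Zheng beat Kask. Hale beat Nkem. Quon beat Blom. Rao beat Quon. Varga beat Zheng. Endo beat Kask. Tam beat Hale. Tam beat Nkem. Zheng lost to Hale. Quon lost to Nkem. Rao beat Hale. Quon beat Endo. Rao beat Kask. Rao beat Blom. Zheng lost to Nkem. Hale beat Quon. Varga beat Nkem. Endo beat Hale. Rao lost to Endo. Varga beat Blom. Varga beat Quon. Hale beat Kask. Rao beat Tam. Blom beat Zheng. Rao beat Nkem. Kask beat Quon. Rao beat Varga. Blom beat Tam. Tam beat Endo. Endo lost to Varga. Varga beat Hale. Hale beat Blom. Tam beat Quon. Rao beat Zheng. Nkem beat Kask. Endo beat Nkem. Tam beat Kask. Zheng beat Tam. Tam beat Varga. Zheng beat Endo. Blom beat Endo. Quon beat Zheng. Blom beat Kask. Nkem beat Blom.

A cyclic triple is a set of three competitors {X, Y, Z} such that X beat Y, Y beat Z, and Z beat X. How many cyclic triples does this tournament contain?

Win totals: Kask 1, Hale 5, Endo 4, Quon 3, Zheng 3, Rao 8, Varga 7, Blom 4, Nkem 4, Tam 6.
A competitor with w wins dominates both others in C(w,2) triples; summing gives 0 + 10 + 6 + 3 + 3 + 28 + 21 + 6 + 6 + 15 = 98 transitive triples.
Total triples C(10,3) = 120, so cyclic triples = 120 − 98 = 22.

22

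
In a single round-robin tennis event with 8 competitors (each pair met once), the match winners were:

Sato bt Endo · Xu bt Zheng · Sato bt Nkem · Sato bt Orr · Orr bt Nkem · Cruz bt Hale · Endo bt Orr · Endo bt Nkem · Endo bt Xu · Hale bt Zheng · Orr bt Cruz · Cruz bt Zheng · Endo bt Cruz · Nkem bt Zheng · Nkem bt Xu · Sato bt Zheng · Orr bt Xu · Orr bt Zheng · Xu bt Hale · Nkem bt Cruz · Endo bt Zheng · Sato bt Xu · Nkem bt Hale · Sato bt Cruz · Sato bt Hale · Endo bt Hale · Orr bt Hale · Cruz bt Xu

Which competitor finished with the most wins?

Win totals: Orr 5, Endo 6, Hale 1, Zheng 0, Sato 7, Cruz 3, Nkem 4, Xu 2.
Sato leads with 7 wins (next highest: 6).

Sato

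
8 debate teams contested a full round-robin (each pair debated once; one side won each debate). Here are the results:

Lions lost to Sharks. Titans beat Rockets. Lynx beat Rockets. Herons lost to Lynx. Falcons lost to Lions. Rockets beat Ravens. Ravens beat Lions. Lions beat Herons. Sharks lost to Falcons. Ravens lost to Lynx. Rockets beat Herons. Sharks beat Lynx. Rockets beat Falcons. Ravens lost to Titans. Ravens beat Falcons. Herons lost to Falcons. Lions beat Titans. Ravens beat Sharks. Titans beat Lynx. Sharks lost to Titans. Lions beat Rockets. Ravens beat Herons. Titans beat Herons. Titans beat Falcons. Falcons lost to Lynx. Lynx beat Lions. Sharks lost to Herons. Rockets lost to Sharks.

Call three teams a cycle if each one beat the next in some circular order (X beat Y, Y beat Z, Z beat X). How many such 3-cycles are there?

Win totals: Rockets 3, Herons 1, Falcons 2, Ravens 4, Titans 6, Lynx 5, Sharks 3, Lions 4.
A team with w wins dominates both others in C(w,2) triples; summing gives 3 + 0 + 1 + 6 + 15 + 10 + 3 + 6 = 44 transitive triples.
Total triples C(8,3) = 56, so cyclic triples = 56 − 44 = 12.

12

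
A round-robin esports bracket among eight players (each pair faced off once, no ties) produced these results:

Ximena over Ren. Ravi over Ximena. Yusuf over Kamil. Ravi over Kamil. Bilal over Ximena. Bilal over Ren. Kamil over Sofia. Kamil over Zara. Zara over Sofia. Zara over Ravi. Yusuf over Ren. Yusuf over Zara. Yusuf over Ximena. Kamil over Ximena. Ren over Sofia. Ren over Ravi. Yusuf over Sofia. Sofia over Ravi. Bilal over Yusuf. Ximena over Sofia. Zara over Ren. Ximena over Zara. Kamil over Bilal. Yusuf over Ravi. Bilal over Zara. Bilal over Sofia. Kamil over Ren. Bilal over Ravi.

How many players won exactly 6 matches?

2

Win totals: Zara 3, Ravi 2, Ren 2, Kamil 5, Sofia 1, Yusuf 6, Ximena 3, Bilal 6.
Exactly 6: Yusuf, Bilal — 2 players.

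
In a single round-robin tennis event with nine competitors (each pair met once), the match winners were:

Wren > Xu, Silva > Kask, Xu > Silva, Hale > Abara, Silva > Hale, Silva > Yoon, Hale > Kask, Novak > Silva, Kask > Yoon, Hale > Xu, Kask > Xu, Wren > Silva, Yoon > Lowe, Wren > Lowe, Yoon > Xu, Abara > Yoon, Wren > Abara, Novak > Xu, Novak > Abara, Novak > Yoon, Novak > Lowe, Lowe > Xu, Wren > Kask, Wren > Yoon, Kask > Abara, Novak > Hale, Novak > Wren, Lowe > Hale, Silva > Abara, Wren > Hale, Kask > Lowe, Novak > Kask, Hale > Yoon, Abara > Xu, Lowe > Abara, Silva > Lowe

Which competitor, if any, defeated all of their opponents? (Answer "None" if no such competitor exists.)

Novak has 8 wins out of 8 opponents — a perfect record.

Novak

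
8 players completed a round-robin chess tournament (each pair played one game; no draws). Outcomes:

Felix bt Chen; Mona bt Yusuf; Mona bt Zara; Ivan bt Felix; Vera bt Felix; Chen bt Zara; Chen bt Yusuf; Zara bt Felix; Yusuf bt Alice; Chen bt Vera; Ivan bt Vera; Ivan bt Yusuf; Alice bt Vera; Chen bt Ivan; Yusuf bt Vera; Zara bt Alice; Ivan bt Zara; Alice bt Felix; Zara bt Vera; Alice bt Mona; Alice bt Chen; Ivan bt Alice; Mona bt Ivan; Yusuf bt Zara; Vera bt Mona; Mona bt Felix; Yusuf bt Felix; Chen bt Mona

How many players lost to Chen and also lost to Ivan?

Chen beat: Ivan, Yusuf, Mona, Zara, Vera.
Ivan beat: Yusuf, Zara, Alice, Felix, Vera.
Both beat: Yusuf, Zara, Vera — 3.

3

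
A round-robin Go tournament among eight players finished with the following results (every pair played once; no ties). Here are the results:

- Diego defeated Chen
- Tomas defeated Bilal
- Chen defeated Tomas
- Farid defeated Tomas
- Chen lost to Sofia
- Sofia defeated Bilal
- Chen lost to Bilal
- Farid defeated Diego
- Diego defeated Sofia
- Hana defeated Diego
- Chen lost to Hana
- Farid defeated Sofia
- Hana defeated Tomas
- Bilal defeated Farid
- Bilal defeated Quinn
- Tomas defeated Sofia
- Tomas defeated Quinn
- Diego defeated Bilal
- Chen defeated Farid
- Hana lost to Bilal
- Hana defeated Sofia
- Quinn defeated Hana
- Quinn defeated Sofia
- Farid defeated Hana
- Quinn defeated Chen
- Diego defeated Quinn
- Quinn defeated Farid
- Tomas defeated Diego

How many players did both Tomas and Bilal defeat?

1

Tomas beat: Diego, Sofia, Bilal, Quinn.
Bilal beat: Hana, Quinn, Chen, Farid.
Both beat: Quinn — 1.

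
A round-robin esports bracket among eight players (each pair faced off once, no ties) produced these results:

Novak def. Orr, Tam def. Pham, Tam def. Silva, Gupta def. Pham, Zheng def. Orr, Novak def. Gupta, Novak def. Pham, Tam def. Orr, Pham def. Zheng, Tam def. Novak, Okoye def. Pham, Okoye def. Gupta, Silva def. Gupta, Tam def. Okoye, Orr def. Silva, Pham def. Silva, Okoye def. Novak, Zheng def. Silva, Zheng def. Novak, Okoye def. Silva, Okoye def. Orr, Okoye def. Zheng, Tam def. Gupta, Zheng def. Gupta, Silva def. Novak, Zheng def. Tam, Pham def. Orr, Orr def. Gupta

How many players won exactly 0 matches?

Win totals: Orr 2, Novak 3, Zheng 5, Okoye 6, Gupta 1, Silva 2, Tam 6, Pham 3.
No player has exactly 0 wins.

0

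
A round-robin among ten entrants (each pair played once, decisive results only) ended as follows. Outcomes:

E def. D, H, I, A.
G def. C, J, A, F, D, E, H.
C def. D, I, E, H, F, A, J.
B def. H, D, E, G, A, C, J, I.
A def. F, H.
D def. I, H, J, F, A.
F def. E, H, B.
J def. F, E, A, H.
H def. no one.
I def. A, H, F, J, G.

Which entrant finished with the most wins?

Win totals: A 2, B 8, C 7, D 5, E 4, F 3, G 7, H 0, I 5, J 4.
B leads with 8 wins (next highest: 7).

B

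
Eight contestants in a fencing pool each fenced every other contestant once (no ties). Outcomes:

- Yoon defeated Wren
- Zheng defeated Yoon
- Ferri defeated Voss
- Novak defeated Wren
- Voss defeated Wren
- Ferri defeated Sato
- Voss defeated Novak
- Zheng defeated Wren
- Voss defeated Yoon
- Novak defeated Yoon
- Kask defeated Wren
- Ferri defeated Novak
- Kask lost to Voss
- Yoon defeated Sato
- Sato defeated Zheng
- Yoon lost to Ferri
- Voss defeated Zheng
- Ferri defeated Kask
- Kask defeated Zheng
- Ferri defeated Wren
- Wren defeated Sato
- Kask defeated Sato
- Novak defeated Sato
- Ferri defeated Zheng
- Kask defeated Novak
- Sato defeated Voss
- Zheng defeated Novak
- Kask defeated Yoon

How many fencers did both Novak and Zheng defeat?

Novak beat: Wren, Sato, Yoon.
Zheng beat: Wren, Novak, Yoon.
Both beat: Wren, Yoon — 2.

2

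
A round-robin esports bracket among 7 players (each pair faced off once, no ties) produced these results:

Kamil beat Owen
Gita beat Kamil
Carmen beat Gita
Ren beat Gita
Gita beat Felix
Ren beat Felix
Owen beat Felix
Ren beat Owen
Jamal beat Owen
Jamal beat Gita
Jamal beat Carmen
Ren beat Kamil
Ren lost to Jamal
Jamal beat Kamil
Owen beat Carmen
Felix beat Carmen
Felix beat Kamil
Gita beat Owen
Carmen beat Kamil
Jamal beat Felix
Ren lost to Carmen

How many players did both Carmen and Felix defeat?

Carmen beat: Gita, Kamil, Ren.
Felix beat: Carmen, Kamil.
Both beat: Kamil — 1.

1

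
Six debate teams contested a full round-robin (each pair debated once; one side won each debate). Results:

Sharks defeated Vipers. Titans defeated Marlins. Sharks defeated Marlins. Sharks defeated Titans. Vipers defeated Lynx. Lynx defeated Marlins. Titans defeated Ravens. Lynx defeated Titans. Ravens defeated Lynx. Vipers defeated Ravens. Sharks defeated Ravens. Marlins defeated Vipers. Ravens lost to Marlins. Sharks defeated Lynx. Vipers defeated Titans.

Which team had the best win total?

Sharks

Win totals: Ravens 1, Marlins 2, Titans 2, Lynx 2, Sharks 5, Vipers 3.
Sharks leads with 5 wins (next highest: 3).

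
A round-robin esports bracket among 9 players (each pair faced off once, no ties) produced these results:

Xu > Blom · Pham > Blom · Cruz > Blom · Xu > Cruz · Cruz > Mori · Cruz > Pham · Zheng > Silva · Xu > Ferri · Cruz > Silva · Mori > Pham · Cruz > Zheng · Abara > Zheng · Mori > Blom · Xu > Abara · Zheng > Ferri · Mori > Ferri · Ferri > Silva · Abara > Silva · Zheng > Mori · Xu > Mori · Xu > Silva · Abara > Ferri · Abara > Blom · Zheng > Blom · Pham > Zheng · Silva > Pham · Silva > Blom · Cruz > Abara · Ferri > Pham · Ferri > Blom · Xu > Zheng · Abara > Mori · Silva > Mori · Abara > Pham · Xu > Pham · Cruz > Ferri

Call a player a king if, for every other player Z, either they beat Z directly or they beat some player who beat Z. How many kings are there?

Silva cannot reach Xu, Cruz, Abara in two steps.
Zheng cannot reach Xu, Cruz, Abara in two steps.
Xu reaches everyone (king).
Cruz cannot reach Xu in two steps.
Blom cannot reach Silva, Zheng, Xu, Cruz, Ferri, Abara, Pham, Mori in two steps.
Ferri cannot reach Xu, Cruz, Abara in two steps.
Abara cannot reach Xu, Cruz in two steps.
Pham cannot reach Xu, Cruz, Abara in two steps.
Mori cannot reach Xu, Cruz, Abara in two steps.
Kings: Xu — 1.

1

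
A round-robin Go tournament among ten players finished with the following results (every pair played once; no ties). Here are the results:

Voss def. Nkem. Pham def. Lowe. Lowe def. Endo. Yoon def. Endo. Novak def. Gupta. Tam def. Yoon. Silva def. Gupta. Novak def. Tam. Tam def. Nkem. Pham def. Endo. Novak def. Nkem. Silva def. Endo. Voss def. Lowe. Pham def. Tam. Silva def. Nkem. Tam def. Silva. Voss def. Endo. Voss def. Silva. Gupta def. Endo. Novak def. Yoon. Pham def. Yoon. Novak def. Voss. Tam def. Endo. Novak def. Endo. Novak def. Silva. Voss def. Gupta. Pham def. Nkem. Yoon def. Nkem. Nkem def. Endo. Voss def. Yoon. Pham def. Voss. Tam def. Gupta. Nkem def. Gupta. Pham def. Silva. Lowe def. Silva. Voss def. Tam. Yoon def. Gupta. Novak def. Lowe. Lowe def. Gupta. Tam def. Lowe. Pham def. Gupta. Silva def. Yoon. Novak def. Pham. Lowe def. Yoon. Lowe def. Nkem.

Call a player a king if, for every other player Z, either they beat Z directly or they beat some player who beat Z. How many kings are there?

1

Silva cannot reach Tam, Lowe, Voss, Novak, Pham in two steps.
Nkem cannot reach Silva, Tam, Lowe, Voss, Novak, Yoon, Pham in two steps.
Tam cannot reach Voss, Novak, Pham in two steps.
Lowe cannot reach Tam, Voss, Novak, Pham in two steps.
Voss cannot reach Novak, Pham in two steps.
Novak reaches everyone (king).
Gupta cannot reach Silva, Nkem, Tam, Lowe, Voss, Novak, Yoon, Pham in two steps.
Yoon cannot reach Silva, Tam, Lowe, Voss, Novak, Pham in two steps.
Pham cannot reach Novak in two steps.
Endo cannot reach Silva, Nkem, Tam, Lowe, Voss, Novak, Gupta, Yoon, Pham in two steps.
Kings: Novak — 1.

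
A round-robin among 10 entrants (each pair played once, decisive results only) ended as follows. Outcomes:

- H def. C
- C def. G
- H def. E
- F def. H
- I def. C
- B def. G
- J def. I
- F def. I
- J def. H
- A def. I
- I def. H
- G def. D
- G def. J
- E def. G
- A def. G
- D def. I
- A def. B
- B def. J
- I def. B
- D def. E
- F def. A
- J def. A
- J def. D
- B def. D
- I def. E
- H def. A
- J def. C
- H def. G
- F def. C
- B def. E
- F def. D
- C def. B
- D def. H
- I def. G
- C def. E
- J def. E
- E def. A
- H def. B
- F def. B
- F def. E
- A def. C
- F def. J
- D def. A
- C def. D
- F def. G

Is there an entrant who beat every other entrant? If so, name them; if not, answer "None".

F

F has 9 wins out of 9 opponents — a perfect record.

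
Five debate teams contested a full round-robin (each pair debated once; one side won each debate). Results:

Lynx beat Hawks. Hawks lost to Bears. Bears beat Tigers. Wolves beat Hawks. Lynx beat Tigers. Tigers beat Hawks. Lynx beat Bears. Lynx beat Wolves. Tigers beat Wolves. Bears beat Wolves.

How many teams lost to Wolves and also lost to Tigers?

1

Wolves beat: Hawks.
Tigers beat: Wolves, Hawks.
Both beat: Hawks — 1.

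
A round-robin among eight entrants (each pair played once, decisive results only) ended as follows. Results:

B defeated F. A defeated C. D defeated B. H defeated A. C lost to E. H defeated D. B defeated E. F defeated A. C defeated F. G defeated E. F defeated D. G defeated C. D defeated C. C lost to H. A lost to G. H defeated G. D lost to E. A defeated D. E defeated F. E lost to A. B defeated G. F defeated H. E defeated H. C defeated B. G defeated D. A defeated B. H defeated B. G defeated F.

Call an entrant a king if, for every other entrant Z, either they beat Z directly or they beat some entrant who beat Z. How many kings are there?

7

A reaches everyone (king).
B reaches everyone (king).
C reaches everyone (king).
D cannot reach A, H in two steps.
E reaches everyone (king).
F reaches everyone (king).
G reaches everyone (king).
H reaches everyone (king).
Kings: A, B, C, E, F, G, H — 7.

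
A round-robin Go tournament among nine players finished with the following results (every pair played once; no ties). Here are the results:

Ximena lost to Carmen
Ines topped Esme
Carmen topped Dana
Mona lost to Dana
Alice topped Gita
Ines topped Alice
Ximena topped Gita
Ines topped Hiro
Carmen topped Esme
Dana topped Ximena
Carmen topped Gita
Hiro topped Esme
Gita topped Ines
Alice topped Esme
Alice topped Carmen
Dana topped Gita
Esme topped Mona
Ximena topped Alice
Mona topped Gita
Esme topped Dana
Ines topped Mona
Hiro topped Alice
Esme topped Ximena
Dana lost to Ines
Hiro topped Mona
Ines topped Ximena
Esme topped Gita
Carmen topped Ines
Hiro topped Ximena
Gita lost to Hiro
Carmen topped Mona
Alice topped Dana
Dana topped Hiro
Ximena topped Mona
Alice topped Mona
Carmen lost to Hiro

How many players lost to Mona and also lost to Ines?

0

Mona beat: Gita.
Ines beat: Ximena, Alice, Esme, Mona, Hiro, Dana.
No one was beaten by both.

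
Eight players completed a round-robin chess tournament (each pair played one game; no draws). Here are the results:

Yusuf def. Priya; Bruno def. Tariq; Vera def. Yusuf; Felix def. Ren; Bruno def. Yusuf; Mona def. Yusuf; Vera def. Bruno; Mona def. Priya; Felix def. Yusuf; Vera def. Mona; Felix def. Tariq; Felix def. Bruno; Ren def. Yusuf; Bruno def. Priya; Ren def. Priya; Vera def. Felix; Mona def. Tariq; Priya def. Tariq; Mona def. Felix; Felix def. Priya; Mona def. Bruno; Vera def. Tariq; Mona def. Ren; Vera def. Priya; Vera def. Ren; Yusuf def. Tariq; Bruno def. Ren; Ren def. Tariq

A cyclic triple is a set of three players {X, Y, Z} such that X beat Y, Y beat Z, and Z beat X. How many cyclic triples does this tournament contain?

0

Win totals: Priya 1, Tariq 0, Ren 3, Felix 5, Bruno 4, Yusuf 2, Mona 6, Vera 7.
A player with w wins dominates both others in C(w,2) triples; summing gives 0 + 0 + 3 + 10 + 6 + 1 + 15 + 21 = 56 transitive triples.
Total triples C(8,3) = 56, so cyclic triples = 56 − 56 = 0.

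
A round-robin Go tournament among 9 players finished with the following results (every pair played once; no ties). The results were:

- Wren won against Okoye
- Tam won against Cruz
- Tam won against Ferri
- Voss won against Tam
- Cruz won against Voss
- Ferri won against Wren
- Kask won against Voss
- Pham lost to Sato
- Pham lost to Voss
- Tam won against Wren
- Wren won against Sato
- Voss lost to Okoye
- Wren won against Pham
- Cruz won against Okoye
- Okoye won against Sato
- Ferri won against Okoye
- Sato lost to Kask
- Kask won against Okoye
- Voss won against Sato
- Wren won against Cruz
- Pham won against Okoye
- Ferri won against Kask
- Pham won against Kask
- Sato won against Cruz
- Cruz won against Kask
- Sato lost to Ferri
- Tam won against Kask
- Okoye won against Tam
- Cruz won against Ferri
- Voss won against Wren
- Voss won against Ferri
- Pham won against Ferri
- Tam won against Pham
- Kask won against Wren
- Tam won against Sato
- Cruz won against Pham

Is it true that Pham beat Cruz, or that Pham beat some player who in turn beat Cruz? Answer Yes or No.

No

Pham did not beat Cruz directly.
Pham beat Ferri, Kask, Okoye, but each of them lost to Cruz. No two-step path.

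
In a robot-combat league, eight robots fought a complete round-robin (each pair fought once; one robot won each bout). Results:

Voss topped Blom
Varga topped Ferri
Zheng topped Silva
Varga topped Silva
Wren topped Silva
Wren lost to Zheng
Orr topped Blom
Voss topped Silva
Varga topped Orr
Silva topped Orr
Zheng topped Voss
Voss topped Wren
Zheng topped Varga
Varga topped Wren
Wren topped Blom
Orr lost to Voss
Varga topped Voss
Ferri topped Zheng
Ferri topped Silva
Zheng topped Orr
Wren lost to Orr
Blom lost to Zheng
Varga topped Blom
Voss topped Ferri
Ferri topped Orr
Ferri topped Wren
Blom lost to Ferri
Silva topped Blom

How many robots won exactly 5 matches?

2

Win totals: Silva 2, Zheng 6, Varga 6, Wren 2, Blom 0, Orr 2, Voss 5, Ferri 5.
Exactly 5: Voss, Ferri — 2 robots.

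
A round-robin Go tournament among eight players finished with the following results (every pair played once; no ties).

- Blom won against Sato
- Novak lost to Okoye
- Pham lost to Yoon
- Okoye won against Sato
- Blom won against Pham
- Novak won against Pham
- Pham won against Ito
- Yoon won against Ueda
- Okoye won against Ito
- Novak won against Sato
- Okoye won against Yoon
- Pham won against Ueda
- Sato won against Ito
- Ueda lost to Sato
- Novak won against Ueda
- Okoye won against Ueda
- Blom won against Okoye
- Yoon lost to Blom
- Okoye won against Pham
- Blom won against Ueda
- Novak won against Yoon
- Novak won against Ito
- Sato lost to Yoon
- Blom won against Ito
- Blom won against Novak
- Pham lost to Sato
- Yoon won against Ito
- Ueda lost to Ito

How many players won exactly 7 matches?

Win totals: Yoon 4, Okoye 6, Ito 1, Pham 2, Novak 5, Sato 3, Ueda 0, Blom 7.
Exactly 7: Blom — 1 player.

1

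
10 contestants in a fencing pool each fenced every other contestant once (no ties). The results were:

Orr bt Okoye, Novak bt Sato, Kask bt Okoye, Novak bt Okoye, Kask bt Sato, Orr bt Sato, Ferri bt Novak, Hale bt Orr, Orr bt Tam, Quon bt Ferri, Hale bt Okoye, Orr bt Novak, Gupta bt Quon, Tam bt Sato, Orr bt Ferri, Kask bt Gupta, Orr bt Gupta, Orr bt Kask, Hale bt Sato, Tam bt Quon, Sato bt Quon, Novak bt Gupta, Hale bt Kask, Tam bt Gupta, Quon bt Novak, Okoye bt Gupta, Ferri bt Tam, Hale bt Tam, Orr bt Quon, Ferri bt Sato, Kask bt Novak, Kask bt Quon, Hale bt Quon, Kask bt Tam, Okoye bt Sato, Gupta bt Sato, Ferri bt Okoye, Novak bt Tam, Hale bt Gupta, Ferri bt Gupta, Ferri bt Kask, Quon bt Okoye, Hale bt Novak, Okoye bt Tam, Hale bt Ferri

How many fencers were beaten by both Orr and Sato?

1

Orr beat: Tam, Ferri, Gupta, Okoye, Quon, Kask, Novak, Sato.
Sato beat: Quon.
Both beat: Quon — 1.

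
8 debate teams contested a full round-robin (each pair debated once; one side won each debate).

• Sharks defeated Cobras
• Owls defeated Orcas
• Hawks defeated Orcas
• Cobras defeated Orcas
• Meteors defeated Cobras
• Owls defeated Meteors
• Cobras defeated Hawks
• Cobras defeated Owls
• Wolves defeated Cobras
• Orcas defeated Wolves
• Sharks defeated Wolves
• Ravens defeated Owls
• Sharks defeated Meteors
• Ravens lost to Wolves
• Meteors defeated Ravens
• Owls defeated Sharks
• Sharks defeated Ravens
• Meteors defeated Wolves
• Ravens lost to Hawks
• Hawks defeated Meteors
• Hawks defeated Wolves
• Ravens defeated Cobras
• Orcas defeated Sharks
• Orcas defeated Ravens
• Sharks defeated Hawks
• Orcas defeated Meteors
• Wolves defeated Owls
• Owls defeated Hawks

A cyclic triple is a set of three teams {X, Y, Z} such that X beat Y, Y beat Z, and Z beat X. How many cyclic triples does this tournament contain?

Win totals: Meteors 3, Hawks 4, Cobras 3, Owls 4, Wolves 3, Orcas 4, Sharks 5, Ravens 2.
A team with w wins dominates both others in C(w,2) triples; summing gives 3 + 6 + 3 + 6 + 3 + 6 + 10 + 1 = 38 transitive triples.
Total triples C(8,3) = 56, so cyclic triples = 56 − 38 = 18.

18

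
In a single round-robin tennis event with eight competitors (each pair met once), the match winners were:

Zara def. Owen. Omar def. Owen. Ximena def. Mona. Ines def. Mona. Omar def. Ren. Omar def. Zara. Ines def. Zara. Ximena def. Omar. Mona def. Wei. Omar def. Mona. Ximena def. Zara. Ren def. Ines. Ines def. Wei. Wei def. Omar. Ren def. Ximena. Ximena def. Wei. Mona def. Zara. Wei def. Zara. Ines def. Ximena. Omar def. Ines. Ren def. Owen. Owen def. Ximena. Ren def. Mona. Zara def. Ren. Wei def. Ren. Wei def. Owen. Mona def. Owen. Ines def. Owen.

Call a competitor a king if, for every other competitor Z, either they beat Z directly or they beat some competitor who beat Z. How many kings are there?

Ines reaches everyone (king).
Wei reaches everyone (king).
Omar reaches everyone (king).
Owen cannot reach Ines, Ren in two steps.
Ren reaches everyone (king).
Zara cannot reach Wei, Omar in two steps.
Mona cannot reach Ines in two steps.
Ximena reaches everyone (king).
Kings: Ines, Wei, Omar, Ren, Ximena — 5.

5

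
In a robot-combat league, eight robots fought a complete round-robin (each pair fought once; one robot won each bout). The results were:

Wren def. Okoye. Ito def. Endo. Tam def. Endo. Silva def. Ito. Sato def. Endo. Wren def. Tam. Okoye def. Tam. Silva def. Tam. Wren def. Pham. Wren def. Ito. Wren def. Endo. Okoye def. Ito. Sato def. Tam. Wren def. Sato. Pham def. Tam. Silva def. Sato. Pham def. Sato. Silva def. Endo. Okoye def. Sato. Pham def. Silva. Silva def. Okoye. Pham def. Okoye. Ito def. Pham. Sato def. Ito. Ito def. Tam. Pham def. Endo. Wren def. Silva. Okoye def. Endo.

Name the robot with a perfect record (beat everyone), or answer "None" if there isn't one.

Wren

Wren has 7 wins out of 7 opponents — a perfect record.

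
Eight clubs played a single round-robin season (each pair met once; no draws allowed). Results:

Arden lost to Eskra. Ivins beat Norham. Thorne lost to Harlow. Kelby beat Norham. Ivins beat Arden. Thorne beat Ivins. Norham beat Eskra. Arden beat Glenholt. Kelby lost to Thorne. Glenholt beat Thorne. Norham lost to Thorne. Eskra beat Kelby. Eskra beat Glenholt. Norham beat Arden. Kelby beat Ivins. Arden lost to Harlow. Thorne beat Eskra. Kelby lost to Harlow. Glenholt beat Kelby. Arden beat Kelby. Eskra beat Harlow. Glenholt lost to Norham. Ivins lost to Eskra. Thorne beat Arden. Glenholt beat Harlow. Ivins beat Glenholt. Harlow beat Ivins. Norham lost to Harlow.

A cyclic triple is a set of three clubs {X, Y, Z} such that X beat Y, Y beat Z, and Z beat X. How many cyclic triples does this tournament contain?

Win totals: Ivins 3, Eskra 5, Thorne 5, Harlow 5, Arden 2, Glenholt 3, Kelby 2, Norham 3.
A club with w wins dominates both others in C(w,2) triples; summing gives 3 + 10 + 10 + 10 + 1 + 3 + 1 + 3 = 41 transitive triples.
Total triples C(8,3) = 56, so cyclic triples = 56 − 41 = 15.

15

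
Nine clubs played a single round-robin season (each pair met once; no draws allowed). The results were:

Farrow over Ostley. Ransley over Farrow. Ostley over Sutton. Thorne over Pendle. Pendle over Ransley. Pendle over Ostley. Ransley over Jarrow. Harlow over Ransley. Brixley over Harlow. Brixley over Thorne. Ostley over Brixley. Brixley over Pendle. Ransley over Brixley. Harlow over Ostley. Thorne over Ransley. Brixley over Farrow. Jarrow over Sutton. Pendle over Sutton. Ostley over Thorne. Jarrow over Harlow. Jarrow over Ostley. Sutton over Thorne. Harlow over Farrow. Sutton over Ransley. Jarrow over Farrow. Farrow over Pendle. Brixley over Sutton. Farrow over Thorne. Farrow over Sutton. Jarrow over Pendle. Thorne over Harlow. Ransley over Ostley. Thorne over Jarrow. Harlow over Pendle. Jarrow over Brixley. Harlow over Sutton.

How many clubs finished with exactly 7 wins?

Win totals: Jarrow 6, Harlow 5, Brixley 5, Pendle 3, Ostley 3, Ransley 4, Thorne 4, Farrow 4, Sutton 2.
No club has exactly 7 wins.

0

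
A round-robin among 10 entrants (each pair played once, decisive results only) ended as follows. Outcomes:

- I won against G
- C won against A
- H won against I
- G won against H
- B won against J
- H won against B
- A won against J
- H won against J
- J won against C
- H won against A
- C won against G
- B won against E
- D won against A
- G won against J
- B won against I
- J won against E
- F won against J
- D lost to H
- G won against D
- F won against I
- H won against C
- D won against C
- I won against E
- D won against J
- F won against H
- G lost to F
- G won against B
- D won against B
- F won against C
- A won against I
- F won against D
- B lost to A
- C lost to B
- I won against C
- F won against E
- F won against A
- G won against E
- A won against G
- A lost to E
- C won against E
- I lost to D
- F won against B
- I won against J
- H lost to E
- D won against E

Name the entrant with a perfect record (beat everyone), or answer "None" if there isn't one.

F has 9 wins out of 9 opponents — a perfect record.

F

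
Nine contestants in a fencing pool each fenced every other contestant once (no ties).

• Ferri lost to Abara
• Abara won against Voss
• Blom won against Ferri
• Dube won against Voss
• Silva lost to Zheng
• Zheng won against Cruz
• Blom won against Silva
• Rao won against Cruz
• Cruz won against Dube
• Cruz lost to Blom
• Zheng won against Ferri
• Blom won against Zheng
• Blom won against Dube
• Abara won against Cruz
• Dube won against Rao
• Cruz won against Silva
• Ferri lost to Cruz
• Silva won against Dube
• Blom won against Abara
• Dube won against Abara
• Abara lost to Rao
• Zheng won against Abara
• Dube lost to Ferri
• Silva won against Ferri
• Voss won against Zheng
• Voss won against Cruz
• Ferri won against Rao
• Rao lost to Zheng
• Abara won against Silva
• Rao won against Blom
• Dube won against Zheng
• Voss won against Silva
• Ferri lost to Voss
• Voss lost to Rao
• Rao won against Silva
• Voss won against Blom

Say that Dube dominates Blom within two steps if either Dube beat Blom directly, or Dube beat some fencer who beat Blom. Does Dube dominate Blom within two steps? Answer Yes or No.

Yes

Dube did not beat Blom directly.
Dube beat Rao, Abara, Zheng, Voss. Of those, Rao beat Blom.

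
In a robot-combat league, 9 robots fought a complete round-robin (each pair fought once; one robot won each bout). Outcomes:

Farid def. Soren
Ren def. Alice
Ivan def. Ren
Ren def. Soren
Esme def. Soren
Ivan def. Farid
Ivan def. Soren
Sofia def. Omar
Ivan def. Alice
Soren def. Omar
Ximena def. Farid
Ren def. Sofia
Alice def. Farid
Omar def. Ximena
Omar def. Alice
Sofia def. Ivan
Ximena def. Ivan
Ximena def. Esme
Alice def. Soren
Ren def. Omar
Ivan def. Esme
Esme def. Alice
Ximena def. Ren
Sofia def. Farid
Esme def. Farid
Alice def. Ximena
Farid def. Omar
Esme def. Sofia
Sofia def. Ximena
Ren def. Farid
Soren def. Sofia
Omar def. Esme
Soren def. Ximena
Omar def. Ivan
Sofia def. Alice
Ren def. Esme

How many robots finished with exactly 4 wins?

3

Win totals: Sofia 5, Soren 3, Ivan 5, Ren 6, Omar 4, Esme 4, Farid 2, Ximena 4, Alice 3.
Exactly 4: Omar, Esme, Ximena — 3 robots.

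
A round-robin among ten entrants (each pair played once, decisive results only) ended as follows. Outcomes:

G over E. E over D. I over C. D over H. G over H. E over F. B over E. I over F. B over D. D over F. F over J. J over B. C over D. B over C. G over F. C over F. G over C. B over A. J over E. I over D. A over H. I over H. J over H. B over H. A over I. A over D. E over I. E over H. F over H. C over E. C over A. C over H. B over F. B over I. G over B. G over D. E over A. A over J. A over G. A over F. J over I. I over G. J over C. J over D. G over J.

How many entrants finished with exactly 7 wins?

Win totals: A 6, B 7, C 5, D 2, E 5, F 2, G 7, H 0, I 5, J 6.
Exactly 7: B, G — 2 entrants.

2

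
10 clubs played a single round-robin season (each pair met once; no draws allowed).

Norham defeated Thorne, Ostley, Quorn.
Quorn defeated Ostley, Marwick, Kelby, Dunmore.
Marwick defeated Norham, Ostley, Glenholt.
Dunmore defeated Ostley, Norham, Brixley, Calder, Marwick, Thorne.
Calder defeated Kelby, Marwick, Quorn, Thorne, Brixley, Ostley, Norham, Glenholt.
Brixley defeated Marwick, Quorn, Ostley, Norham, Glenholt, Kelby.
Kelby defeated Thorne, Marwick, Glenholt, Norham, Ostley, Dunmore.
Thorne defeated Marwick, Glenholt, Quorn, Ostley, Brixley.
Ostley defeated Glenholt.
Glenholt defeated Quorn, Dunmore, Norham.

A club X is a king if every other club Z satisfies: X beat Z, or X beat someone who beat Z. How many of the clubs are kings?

5

Norham cannot reach Calder in two steps.
Calder reaches everyone (king).
Ostley cannot reach Calder, Brixley, Thorne, Marwick, Kelby in two steps.
Brixley cannot reach Calder in two steps.
Thorne cannot reach Calder in two steps.
Marwick cannot reach Calder, Brixley, Kelby in two steps.
Kelby reaches everyone (king).
Glenholt reaches everyone (king).
Quorn reaches everyone (king).
Dunmore reaches everyone (king).
Kings: Calder, Kelby, Glenholt, Quorn, Dunmore — 5.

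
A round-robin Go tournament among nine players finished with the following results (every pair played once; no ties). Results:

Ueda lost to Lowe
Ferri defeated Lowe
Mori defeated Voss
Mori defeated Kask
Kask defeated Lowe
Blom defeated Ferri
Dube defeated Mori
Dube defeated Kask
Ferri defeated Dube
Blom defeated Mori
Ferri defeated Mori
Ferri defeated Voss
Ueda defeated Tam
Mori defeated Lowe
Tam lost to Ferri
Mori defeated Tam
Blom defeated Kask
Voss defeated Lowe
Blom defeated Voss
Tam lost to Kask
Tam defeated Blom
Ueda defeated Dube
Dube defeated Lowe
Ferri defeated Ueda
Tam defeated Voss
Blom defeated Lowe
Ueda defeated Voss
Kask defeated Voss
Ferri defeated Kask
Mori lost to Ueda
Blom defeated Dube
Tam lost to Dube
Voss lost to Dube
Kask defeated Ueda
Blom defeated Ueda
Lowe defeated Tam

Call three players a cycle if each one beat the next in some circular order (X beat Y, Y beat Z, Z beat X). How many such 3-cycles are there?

12

Win totals: Blom 7, Ferri 7, Ueda 4, Dube 5, Tam 2, Voss 1, Kask 4, Mori 4, Lowe 2.
A player with w wins dominates both others in C(w,2) triples; summing gives 21 + 21 + 6 + 10 + 1 + 0 + 6 + 6 + 1 = 72 transitive triples.
Total triples C(9,3) = 84, so cyclic triples = 84 − 72 = 12.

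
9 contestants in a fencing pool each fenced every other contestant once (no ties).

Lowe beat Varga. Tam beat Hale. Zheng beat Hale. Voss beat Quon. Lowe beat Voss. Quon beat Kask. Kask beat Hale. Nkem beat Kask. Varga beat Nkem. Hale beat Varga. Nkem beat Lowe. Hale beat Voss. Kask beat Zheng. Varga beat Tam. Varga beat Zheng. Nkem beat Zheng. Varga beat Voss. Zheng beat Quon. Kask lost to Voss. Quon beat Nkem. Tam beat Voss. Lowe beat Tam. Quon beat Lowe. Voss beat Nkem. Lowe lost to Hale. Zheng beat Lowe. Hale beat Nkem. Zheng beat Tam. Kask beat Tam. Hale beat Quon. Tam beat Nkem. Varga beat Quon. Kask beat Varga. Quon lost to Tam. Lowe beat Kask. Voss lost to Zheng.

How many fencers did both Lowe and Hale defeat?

Lowe beat: Voss, Varga, Kask, Tam.
Hale beat: Nkem, Lowe, Voss, Quon, Varga.
Both beat: Voss, Varga — 2.

2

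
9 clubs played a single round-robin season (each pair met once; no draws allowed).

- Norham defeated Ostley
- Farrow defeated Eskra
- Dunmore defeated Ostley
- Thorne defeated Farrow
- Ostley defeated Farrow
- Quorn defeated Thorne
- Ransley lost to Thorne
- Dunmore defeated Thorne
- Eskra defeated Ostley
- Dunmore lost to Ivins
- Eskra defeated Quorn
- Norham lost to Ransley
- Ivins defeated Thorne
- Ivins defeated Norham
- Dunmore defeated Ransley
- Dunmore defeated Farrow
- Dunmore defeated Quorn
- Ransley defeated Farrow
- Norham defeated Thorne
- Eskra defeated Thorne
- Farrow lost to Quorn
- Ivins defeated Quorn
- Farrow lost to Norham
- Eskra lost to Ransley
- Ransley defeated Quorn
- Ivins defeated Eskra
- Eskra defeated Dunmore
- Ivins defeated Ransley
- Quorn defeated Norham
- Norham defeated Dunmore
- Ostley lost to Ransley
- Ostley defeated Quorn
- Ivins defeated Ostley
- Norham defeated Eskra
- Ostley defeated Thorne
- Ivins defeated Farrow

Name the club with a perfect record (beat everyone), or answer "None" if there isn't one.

Ivins has 8 wins out of 8 opponents — a perfect record.

Ivins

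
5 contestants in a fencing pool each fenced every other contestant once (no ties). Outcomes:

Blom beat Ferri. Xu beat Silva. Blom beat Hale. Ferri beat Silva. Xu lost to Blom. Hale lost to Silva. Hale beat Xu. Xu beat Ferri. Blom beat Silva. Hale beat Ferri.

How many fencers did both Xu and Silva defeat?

Xu beat: Silva, Ferri.
Silva beat: Hale.
No one was beaten by both.

0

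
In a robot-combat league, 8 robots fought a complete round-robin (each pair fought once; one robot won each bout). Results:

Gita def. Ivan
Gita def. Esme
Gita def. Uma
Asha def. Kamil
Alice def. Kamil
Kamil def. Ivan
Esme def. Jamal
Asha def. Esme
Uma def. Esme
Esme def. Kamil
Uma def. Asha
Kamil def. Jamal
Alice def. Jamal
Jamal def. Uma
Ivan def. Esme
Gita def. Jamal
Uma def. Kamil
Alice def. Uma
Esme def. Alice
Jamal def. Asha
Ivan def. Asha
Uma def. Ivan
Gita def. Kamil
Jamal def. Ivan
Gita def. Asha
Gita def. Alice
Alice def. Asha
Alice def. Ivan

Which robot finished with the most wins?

Gita

Win totals: Gita 7, Uma 4, Alice 5, Kamil 2, Jamal 3, Ivan 2, Esme 3, Asha 2.
Gita leads with 7 wins (next highest: 5).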